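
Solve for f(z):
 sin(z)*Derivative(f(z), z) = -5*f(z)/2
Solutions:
 f(z) = C1*(cos(z) + 1)^(5/4)/(cos(z) - 1)^(5/4)


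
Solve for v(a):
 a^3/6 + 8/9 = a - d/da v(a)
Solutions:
 v(a) = C1 - a^4/24 + a^2/2 - 8*a/9


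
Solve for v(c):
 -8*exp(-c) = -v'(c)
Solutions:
 v(c) = C1 - 8*exp(-c)


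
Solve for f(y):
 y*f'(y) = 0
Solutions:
 f(y) = C1


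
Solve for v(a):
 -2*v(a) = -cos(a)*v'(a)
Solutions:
 v(a) = C1*(sin(a) + 1)/(sin(a) - 1)


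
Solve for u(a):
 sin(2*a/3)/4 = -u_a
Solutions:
 u(a) = C1 + 3*cos(2*a/3)/8


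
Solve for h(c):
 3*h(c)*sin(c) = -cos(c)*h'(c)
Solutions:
 h(c) = C1*cos(c)^3


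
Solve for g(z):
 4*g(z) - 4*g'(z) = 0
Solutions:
 g(z) = C1*exp(z)


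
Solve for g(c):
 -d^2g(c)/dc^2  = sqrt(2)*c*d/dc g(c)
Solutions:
 g(c) = C1 + C2*erf(2^(3/4)*c/2)


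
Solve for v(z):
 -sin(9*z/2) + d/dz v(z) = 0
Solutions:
 v(z) = C1 - 2*cos(9*z/2)/9


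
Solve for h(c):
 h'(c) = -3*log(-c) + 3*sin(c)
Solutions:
 h(c) = C1 - 3*c*log(-c) + 3*c - 3*cos(c)


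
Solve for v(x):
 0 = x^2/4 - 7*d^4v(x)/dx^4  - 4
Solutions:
 v(x) = C1 + C2*x + C3*x^2 + C4*x^3 + x^6/10080 - x^4/42


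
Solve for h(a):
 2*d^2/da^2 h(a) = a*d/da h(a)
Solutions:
 h(a) = C1 + C2*erfi(a/2)


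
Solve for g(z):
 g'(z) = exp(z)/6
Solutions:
 g(z) = C1 + exp(z)/6


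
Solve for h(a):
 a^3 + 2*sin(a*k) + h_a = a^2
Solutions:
 h(a) = C1 - a^4/4 + a^3/3 + 2*cos(a*k)/k


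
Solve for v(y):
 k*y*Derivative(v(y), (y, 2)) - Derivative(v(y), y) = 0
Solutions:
 v(y) = C1 + y^(((re(k) + 1)*re(k) + im(k)^2)/(re(k)^2 + im(k)^2))*(C2*sin(log(y)*Abs(im(k))/(re(k)^2 + im(k)^2)) + C3*cos(log(y)*im(k)/(re(k)^2 + im(k)^2)))


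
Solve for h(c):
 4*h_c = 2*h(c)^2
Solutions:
 h(c) = -2/(C1 + c)


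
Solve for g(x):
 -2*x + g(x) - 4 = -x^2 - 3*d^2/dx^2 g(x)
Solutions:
 g(x) = C1*sin(sqrt(3)*x/3) + C2*cos(sqrt(3)*x/3) - x^2 + 2*x + 10


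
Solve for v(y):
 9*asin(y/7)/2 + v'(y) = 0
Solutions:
 v(y) = C1 - 9*y*asin(y/7)/2 - 9*sqrt(49 - y^2)/2


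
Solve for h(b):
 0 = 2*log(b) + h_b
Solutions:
 h(b) = C1 - 2*b*log(b) + 2*b


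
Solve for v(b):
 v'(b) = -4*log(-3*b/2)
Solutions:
 v(b) = C1 - 4*b*log(-b) + 4*b*(-log(3) + log(2) + 1)


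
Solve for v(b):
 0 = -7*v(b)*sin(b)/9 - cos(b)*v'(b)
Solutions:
 v(b) = C1*cos(b)^(7/9)


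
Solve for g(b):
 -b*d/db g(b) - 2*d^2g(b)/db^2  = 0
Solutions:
 g(b) = C1 + C2*erf(b/2)


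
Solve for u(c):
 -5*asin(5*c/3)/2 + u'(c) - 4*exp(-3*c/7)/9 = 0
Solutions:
 u(c) = C1 + 5*c*asin(5*c/3)/2 + sqrt(9 - 25*c^2)/2 - 28*exp(-3*c/7)/27


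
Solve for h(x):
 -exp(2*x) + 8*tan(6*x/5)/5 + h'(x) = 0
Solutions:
 h(x) = C1 + exp(2*x)/2 + 4*log(cos(6*x/5))/3


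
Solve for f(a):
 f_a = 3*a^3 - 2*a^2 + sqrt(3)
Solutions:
 f(a) = C1 + 3*a^4/4 - 2*a^3/3 + sqrt(3)*a


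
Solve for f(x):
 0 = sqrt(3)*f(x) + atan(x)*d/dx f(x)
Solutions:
 f(x) = C1*exp(-sqrt(3)*Integral(1/atan(x), x))


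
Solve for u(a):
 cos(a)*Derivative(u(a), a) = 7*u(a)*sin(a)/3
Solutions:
 u(a) = C1/cos(a)^(7/3)


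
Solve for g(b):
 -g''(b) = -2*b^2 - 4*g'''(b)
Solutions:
 g(b) = C1 + C2*b + C3*exp(b/4) + b^4/6 + 8*b^3/3 + 32*b^2


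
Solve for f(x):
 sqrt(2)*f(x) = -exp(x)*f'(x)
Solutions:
 f(x) = C1*exp(sqrt(2)*exp(-x))


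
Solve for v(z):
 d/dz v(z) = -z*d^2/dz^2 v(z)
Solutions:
 v(z) = C1 + C2*log(z)


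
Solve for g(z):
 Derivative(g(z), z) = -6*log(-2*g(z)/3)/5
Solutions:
 5*Integral(1/(log(-_y) - log(3) + log(2)), (_y, g(z)))/6 = C1 - z


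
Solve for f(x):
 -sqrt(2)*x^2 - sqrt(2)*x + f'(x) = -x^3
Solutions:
 f(x) = C1 - x^4/4 + sqrt(2)*x^3/3 + sqrt(2)*x^2/2


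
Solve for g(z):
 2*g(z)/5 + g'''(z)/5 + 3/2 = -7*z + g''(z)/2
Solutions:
 g(z) = C1*exp(2*z) + C2*exp(z*(1 - sqrt(17))/4) + C3*exp(z*(1 + sqrt(17))/4) - 35*z/2 - 15/4


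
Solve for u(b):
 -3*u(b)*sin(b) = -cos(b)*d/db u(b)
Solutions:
 u(b) = C1/cos(b)^3


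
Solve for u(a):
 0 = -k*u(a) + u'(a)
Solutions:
 u(a) = C1*exp(a*k)


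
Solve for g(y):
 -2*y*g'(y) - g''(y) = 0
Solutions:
 g(y) = C1 + C2*erf(y)


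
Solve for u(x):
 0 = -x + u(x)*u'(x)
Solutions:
 u(x) = -sqrt(C1 + x^2)
 u(x) = sqrt(C1 + x^2)


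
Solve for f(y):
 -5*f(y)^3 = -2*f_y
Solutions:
 f(y) = -sqrt(-1/(C1 + 5*y))
 f(y) = sqrt(-1/(C1 + 5*y))


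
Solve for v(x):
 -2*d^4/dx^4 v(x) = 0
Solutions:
 v(x) = C1 + C2*x + C3*x^2 + C4*x^3


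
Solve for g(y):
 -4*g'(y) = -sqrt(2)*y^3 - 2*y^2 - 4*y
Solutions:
 g(y) = C1 + sqrt(2)*y^4/16 + y^3/6 + y^2/2


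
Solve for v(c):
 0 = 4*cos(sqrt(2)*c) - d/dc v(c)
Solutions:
 v(c) = C1 + 2*sqrt(2)*sin(sqrt(2)*c)


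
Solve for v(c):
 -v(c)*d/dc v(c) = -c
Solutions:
 v(c) = -sqrt(C1 + c^2)
 v(c) = sqrt(C1 + c^2)


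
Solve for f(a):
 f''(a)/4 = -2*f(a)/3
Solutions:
 f(a) = C1*sin(2*sqrt(6)*a/3) + C2*cos(2*sqrt(6)*a/3)


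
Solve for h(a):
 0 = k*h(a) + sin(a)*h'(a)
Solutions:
 h(a) = C1*exp(k*(-log(cos(a) - 1) + log(cos(a) + 1))/2)


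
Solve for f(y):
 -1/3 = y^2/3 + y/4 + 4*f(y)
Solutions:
 f(y) = -y^2/12 - y/16 - 1/12


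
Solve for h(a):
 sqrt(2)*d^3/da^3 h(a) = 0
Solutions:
 h(a) = C1 + C2*a + C3*a^2


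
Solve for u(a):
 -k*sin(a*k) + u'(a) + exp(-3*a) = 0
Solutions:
 u(a) = C1 - cos(a*k) + exp(-3*a)/3


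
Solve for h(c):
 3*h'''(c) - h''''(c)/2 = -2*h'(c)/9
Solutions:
 h(c) = C1 + C2*exp(c*(-6^(1/3)*(sqrt(73) + 37)^(1/3)/6 - 6^(2/3)/(sqrt(73) + 37)^(1/3) + 2))*sin(2^(1/3)*3^(1/6)*c*(-3^(2/3)*(sqrt(73) + 37)^(1/3)/6 + 3*2^(1/3)/(sqrt(73) + 37)^(1/3))) + C3*exp(c*(-6^(1/3)*(sqrt(73) + 37)^(1/3)/6 - 6^(2/3)/(sqrt(73) + 37)^(1/3) + 2))*cos(2^(1/3)*3^(1/6)*c*(-3^(2/3)*(sqrt(73) + 37)^(1/3)/6 + 3*2^(1/3)/(sqrt(73) + 37)^(1/3))) + C4*exp(c*(2*6^(2/3)/(sqrt(73) + 37)^(1/3) + 2 + 6^(1/3)*(sqrt(73) + 37)^(1/3)/3))


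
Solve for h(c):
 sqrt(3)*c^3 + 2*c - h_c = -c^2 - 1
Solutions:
 h(c) = C1 + sqrt(3)*c^4/4 + c^3/3 + c^2 + c


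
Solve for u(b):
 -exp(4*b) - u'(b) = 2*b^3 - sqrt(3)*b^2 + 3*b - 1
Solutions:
 u(b) = C1 - b^4/2 + sqrt(3)*b^3/3 - 3*b^2/2 + b - exp(4*b)/4


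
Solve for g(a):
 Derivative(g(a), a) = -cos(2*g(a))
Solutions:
 g(a) = -asin((C1 + exp(4*a))/(C1 - exp(4*a)))/2 + pi/2
 g(a) = asin((C1 + exp(4*a))/(C1 - exp(4*a)))/2


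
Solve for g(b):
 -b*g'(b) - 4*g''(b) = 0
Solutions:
 g(b) = C1 + C2*erf(sqrt(2)*b/4)


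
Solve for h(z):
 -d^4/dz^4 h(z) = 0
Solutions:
 h(z) = C1 + C2*z + C3*z^2 + C4*z^3


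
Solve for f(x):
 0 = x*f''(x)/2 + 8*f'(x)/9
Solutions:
 f(x) = C1 + C2/x^(7/9)


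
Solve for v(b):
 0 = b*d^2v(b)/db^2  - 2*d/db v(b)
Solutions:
 v(b) = C1 + C2*b^3


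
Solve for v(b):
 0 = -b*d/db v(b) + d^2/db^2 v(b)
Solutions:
 v(b) = C1 + C2*erfi(sqrt(2)*b/2)


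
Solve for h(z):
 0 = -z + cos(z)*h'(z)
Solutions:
 h(z) = C1 + Integral(z/cos(z), z)


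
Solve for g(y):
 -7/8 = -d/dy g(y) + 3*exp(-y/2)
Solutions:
 g(y) = C1 + 7*y/8 - 6*exp(-y/2)


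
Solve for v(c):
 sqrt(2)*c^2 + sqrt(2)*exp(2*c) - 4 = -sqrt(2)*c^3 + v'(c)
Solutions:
 v(c) = C1 + sqrt(2)*c^4/4 + sqrt(2)*c^3/3 - 4*c + sqrt(2)*exp(2*c)/2


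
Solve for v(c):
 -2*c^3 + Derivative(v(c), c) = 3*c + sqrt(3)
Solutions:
 v(c) = C1 + c^4/2 + 3*c^2/2 + sqrt(3)*c


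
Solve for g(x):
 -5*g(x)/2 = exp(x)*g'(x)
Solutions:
 g(x) = C1*exp(5*exp(-x)/2)


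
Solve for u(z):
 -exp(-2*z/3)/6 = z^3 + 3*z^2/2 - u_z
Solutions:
 u(z) = C1 + z^4/4 + z^3/2 - exp(-2*z/3)/4


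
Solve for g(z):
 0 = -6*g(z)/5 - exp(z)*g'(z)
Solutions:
 g(z) = C1*exp(6*exp(-z)/5)


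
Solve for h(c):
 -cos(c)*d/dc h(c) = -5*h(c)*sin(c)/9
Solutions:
 h(c) = C1/cos(c)^(5/9)


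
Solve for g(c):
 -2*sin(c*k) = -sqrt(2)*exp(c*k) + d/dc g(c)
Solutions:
 g(c) = C1 + sqrt(2)*exp(c*k)/k + 2*cos(c*k)/k


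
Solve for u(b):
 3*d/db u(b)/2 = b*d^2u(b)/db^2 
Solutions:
 u(b) = C1 + C2*b^(5/2)


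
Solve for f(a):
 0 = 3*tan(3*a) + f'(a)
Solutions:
 f(a) = C1 + log(cos(3*a))


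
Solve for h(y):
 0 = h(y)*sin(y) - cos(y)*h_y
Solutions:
 h(y) = C1/cos(y)


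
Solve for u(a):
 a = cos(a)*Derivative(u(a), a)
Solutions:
 u(a) = C1 + Integral(a/cos(a), a)


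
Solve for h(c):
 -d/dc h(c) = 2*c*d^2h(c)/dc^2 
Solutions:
 h(c) = C1 + C2*sqrt(c)


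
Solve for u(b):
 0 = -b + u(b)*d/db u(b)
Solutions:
 u(b) = -sqrt(C1 + b^2)
 u(b) = sqrt(C1 + b^2)


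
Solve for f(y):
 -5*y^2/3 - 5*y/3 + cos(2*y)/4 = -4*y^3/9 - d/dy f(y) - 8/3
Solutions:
 f(y) = C1 - y^4/9 + 5*y^3/9 + 5*y^2/6 - 8*y/3 - sin(2*y)/8


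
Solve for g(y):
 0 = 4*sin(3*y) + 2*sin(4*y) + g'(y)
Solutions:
 g(y) = C1 + 4*cos(3*y)/3 + cos(4*y)/2


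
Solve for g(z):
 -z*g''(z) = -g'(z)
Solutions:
 g(z) = C1 + C2*z^2


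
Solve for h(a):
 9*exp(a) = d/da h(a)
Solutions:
 h(a) = C1 + 9*exp(a)


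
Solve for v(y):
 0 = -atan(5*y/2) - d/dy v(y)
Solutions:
 v(y) = C1 - y*atan(5*y/2) + log(25*y^2 + 4)/5


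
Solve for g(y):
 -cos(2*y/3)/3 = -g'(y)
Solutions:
 g(y) = C1 + sin(2*y/3)/2


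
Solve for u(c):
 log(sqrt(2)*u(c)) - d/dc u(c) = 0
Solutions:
 -2*Integral(1/(2*log(_y) + log(2)), (_y, u(c))) = C1 - c


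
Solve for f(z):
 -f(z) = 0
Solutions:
 f(z) = 0


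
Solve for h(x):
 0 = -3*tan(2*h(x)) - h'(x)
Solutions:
 h(x) = -asin(C1*exp(-6*x))/2 + pi/2
 h(x) = asin(C1*exp(-6*x))/2


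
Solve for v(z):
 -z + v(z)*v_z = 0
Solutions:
 v(z) = -sqrt(C1 + z^2)
 v(z) = sqrt(C1 + z^2)


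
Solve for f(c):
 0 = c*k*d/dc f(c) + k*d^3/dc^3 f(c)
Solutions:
 f(c) = C1 + Integral(C2*airyai(-c) + C3*airybi(-c), c)


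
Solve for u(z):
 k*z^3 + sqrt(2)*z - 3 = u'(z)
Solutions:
 u(z) = C1 + k*z^4/4 + sqrt(2)*z^2/2 - 3*z


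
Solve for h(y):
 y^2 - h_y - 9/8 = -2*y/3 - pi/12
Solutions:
 h(y) = C1 + y^3/3 + y^2/3 - 9*y/8 + pi*y/12


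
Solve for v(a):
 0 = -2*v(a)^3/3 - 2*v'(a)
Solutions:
 v(a) = -sqrt(6)*sqrt(-1/(C1 - a))/2
 v(a) = sqrt(6)*sqrt(-1/(C1 - a))/2


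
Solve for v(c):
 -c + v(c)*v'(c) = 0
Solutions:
 v(c) = -sqrt(C1 + c^2)
 v(c) = sqrt(C1 + c^2)


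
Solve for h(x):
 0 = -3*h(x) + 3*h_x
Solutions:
 h(x) = C1*exp(x)


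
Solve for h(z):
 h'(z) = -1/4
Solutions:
 h(z) = C1 - z/4


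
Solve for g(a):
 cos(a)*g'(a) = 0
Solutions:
 g(a) = C1


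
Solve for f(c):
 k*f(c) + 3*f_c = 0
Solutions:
 f(c) = C1*exp(-c*k/3)


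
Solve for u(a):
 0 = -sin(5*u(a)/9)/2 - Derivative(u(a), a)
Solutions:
 a/2 + 9*log(cos(5*u(a)/9) - 1)/10 - 9*log(cos(5*u(a)/9) + 1)/10 = C1


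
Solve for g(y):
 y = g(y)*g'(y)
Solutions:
 g(y) = -sqrt(C1 + y^2)
 g(y) = sqrt(C1 + y^2)


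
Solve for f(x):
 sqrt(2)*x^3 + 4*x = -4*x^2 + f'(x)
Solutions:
 f(x) = C1 + sqrt(2)*x^4/4 + 4*x^3/3 + 2*x^2


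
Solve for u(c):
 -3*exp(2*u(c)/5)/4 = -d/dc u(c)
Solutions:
 u(c) = 5*log(-sqrt(-1/(C1 + 3*c))) + 5*log(10)/2
 u(c) = 5*log(-1/(C1 + 3*c))/2 + 5*log(10)/2


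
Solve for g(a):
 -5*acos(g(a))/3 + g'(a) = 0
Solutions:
 Integral(1/acos(_y), (_y, g(a))) = C1 + 5*a/3


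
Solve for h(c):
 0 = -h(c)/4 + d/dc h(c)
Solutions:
 h(c) = C1*exp(c/4)


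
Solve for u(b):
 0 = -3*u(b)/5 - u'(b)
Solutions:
 u(b) = C1*exp(-3*b/5)


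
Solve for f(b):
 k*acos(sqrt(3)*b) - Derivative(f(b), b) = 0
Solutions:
 f(b) = C1 + k*(b*acos(sqrt(3)*b) - sqrt(3)*sqrt(1 - 3*b^2)/3)


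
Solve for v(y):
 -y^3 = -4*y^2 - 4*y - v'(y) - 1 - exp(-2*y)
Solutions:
 v(y) = C1 + y^4/4 - 4*y^3/3 - 2*y^2 - y + exp(-2*y)/2


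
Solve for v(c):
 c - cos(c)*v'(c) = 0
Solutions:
 v(c) = C1 + Integral(c/cos(c), c)


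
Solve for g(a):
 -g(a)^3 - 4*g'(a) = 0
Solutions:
 g(a) = -sqrt(2)*sqrt(-1/(C1 - a))
 g(a) = sqrt(2)*sqrt(-1/(C1 - a))


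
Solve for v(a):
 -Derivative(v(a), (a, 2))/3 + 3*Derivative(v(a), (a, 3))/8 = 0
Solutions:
 v(a) = C1 + C2*a + C3*exp(8*a/9)


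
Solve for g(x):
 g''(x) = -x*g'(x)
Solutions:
 g(x) = C1 + C2*erf(sqrt(2)*x/2)


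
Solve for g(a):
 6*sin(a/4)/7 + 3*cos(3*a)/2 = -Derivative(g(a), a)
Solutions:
 g(a) = C1 - sin(3*a)/2 + 24*cos(a/4)/7


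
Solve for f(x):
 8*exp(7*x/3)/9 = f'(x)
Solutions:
 f(x) = C1 + 8*exp(7*x/3)/21


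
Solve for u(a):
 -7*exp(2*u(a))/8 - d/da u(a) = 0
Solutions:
 u(a) = log(-sqrt(1/(C1 + 7*a))) + log(2)
 u(a) = log(1/(C1 + 7*a))/2 + log(2)


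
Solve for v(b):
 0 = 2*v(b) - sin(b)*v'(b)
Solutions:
 v(b) = C1*(cos(b) - 1)/(cos(b) + 1)


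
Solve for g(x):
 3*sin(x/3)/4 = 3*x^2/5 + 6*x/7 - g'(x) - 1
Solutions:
 g(x) = C1 + x^3/5 + 3*x^2/7 - x + 9*cos(x/3)/4


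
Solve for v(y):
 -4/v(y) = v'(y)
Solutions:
 v(y) = -sqrt(C1 - 8*y)
 v(y) = sqrt(C1 - 8*y)


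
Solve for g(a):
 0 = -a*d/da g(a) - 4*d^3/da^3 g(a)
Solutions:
 g(a) = C1 + Integral(C2*airyai(-2^(1/3)*a/2) + C3*airybi(-2^(1/3)*a/2), a)


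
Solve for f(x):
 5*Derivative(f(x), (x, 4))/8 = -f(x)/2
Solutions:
 f(x) = (C1*sin(5^(3/4)*x/5) + C2*cos(5^(3/4)*x/5))*exp(-5^(3/4)*x/5) + (C3*sin(5^(3/4)*x/5) + C4*cos(5^(3/4)*x/5))*exp(5^(3/4)*x/5)


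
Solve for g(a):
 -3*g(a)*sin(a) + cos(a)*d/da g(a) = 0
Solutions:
 g(a) = C1/cos(a)^3


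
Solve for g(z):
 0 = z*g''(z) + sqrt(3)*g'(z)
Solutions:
 g(z) = C1 + C2*z^(1 - sqrt(3))


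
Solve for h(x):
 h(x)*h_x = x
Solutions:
 h(x) = -sqrt(C1 + x^2)
 h(x) = sqrt(C1 + x^2)


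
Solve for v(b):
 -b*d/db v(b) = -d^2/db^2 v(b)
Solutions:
 v(b) = C1 + C2*erfi(sqrt(2)*b/2)


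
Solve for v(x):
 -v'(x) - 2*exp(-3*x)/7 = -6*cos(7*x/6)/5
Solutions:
 v(x) = C1 + 36*sin(7*x/6)/35 + 2*exp(-3*x)/21


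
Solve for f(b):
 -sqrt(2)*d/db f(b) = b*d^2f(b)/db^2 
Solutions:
 f(b) = C1 + C2*b^(1 - sqrt(2))


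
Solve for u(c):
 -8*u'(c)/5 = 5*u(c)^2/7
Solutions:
 u(c) = 56/(C1 + 25*c)


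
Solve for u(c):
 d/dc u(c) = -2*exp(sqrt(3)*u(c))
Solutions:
 u(c) = sqrt(3)*(2*log(1/(C1 + 2*c)) - log(3))/6


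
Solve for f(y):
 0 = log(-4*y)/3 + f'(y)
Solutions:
 f(y) = C1 - y*log(-y)/3 + y*(1 - 2*log(2))/3


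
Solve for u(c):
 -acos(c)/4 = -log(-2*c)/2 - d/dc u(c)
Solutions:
 u(c) = C1 - c*log(-c)/2 + c*acos(c)/4 - c*log(2)/2 + c/2 - sqrt(1 - c^2)/4


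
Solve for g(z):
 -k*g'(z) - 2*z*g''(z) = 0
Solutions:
 g(z) = C1 + z^(1 - re(k)/2)*(C2*sin(log(z)*Abs(im(k))/2) + C3*cos(log(z)*im(k)/2))


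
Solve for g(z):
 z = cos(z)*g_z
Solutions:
 g(z) = C1 + Integral(z/cos(z), z)


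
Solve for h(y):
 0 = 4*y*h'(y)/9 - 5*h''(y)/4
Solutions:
 h(y) = C1 + C2*erfi(2*sqrt(10)*y/15)


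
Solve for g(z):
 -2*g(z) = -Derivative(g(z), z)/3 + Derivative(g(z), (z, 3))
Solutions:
 g(z) = C1*exp(z*((2*sqrt(182) + 27)^(-1/3) + (2*sqrt(182) + 27)^(1/3))/6)*sin(sqrt(3)*z*(-(2*sqrt(182) + 27)^(1/3) + (2*sqrt(182) + 27)^(-1/3))/6) + C2*exp(z*((2*sqrt(182) + 27)^(-1/3) + (2*sqrt(182) + 27)^(1/3))/6)*cos(sqrt(3)*z*(-(2*sqrt(182) + 27)^(1/3) + (2*sqrt(182) + 27)^(-1/3))/6) + C3*exp(-z*((2*sqrt(182) + 27)^(-1/3) + (2*sqrt(182) + 27)^(1/3))/3)


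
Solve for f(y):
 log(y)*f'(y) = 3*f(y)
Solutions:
 f(y) = C1*exp(3*li(y))


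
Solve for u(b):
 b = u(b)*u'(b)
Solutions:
 u(b) = -sqrt(C1 + b^2)
 u(b) = sqrt(C1 + b^2)


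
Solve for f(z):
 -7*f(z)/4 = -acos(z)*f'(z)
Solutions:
 f(z) = C1*exp(7*Integral(1/acos(z), z)/4)


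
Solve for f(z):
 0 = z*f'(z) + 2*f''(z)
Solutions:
 f(z) = C1 + C2*erf(z/2)


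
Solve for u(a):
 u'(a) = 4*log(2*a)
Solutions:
 u(a) = C1 + 4*a*log(a) - 4*a + a*log(16)


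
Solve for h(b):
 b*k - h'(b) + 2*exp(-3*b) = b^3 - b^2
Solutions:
 h(b) = C1 - b^4/4 + b^3/3 + b^2*k/2 - 2*exp(-3*b)/3


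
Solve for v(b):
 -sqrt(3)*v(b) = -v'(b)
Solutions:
 v(b) = C1*exp(sqrt(3)*b)


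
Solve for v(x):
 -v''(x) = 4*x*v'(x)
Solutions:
 v(x) = C1 + C2*erf(sqrt(2)*x)


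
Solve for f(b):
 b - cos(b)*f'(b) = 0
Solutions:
 f(b) = C1 + Integral(b/cos(b), b)


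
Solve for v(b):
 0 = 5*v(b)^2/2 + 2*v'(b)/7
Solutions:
 v(b) = 4/(C1 + 35*b)


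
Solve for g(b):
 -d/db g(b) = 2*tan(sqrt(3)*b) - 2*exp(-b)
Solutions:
 g(b) = C1 - sqrt(3)*log(tan(sqrt(3)*b)^2 + 1)/3 - 2*exp(-b)


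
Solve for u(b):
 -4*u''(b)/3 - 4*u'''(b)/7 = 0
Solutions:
 u(b) = C1 + C2*b + C3*exp(-7*b/3)


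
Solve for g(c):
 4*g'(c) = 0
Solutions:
 g(c) = C1


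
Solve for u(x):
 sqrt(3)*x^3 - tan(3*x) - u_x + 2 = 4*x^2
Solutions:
 u(x) = C1 + sqrt(3)*x^4/4 - 4*x^3/3 + 2*x + log(cos(3*x))/3


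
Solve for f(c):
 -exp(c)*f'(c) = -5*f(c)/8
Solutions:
 f(c) = C1*exp(-5*exp(-c)/8)


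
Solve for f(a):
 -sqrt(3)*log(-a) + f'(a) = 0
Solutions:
 f(a) = C1 + sqrt(3)*a*log(-a) - sqrt(3)*a


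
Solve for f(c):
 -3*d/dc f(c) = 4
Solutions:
 f(c) = C1 - 4*c/3


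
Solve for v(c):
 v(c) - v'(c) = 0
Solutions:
 v(c) = C1*exp(c)


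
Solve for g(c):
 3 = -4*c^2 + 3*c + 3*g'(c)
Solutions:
 g(c) = C1 + 4*c^3/9 - c^2/2 + c


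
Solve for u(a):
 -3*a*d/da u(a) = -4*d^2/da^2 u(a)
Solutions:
 u(a) = C1 + C2*erfi(sqrt(6)*a/4)


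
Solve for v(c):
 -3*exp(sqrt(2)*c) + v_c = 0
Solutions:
 v(c) = C1 + 3*sqrt(2)*exp(sqrt(2)*c)/2


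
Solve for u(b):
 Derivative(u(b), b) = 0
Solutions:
 u(b) = C1


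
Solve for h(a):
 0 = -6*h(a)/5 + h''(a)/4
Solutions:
 h(a) = C1*exp(-2*sqrt(30)*a/5) + C2*exp(2*sqrt(30)*a/5)


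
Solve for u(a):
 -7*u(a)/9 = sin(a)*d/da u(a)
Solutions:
 u(a) = C1*(cos(a) + 1)^(7/18)/(cos(a) - 1)^(7/18)


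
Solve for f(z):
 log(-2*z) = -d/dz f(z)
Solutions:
 f(z) = C1 - z*log(-z) + z*(1 - log(2))


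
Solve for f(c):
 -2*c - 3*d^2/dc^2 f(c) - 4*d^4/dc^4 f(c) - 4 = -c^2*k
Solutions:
 f(c) = C1 + C2*c + C3*sin(sqrt(3)*c/2) + C4*cos(sqrt(3)*c/2) + c^4*k/36 - c^3/9 + 2*c^2*(-2*k - 3)/9


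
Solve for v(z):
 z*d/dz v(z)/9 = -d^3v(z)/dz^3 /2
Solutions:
 v(z) = C1 + Integral(C2*airyai(-6^(1/3)*z/3) + C3*airybi(-6^(1/3)*z/3), z)


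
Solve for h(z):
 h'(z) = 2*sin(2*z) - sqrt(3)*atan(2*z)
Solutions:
 h(z) = C1 - sqrt(3)*(z*atan(2*z) - log(4*z^2 + 1)/4) - cos(2*z)


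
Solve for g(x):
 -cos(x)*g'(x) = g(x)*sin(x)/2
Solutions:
 g(x) = C1*sqrt(cos(x))


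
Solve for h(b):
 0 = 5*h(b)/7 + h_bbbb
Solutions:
 h(b) = (C1*sin(sqrt(2)*5^(1/4)*7^(3/4)*b/14) + C2*cos(sqrt(2)*5^(1/4)*7^(3/4)*b/14))*exp(-sqrt(2)*5^(1/4)*7^(3/4)*b/14) + (C3*sin(sqrt(2)*5^(1/4)*7^(3/4)*b/14) + C4*cos(sqrt(2)*5^(1/4)*7^(3/4)*b/14))*exp(sqrt(2)*5^(1/4)*7^(3/4)*b/14)


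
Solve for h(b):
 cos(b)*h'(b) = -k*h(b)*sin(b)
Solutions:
 h(b) = C1*exp(k*log(cos(b)))


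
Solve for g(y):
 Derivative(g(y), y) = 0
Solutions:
 g(y) = C1


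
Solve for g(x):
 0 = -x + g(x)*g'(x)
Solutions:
 g(x) = -sqrt(C1 + x^2)
 g(x) = sqrt(C1 + x^2)


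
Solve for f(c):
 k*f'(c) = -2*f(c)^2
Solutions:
 f(c) = k/(C1*k + 2*c)


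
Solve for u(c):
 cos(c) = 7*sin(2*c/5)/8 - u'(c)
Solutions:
 u(c) = C1 - sin(c) - 35*cos(2*c/5)/16


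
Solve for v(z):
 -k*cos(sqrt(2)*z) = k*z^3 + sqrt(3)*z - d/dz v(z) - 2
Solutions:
 v(z) = C1 + k*z^4/4 + sqrt(2)*k*sin(sqrt(2)*z)/2 + sqrt(3)*z^2/2 - 2*z


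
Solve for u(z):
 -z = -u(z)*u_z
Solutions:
 u(z) = -sqrt(C1 + z^2)
 u(z) = sqrt(C1 + z^2)


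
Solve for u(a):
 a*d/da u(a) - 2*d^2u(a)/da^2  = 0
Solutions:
 u(a) = C1 + C2*erfi(a/2)


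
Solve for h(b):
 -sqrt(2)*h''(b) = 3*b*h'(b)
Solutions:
 h(b) = C1 + C2*erf(2^(1/4)*sqrt(3)*b/2)


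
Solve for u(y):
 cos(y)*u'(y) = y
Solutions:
 u(y) = C1 + Integral(y/cos(y), y)


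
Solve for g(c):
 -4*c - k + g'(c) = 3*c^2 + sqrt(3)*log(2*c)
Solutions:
 g(c) = C1 + c^3 + 2*c^2 + c*k + sqrt(3)*c*log(c) - sqrt(3)*c + sqrt(3)*c*log(2)


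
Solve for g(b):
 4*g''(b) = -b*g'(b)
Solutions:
 g(b) = C1 + C2*erf(sqrt(2)*b/4)


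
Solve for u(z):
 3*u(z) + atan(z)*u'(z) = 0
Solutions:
 u(z) = C1*exp(-3*Integral(1/atan(z), z))


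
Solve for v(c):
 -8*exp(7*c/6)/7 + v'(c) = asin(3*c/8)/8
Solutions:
 v(c) = C1 + c*asin(3*c/8)/8 + sqrt(64 - 9*c^2)/24 + 48*exp(7*c/6)/49


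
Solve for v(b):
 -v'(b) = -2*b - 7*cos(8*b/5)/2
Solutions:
 v(b) = C1 + b^2 + 35*sin(8*b/5)/16


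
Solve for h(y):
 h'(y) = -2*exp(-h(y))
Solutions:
 h(y) = log(C1 - 2*y)


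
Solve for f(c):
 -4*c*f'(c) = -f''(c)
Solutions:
 f(c) = C1 + C2*erfi(sqrt(2)*c)


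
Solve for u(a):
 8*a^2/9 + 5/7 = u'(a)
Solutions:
 u(a) = C1 + 8*a^3/27 + 5*a/7


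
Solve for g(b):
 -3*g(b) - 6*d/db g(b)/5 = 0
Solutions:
 g(b) = C1*exp(-5*b/2)


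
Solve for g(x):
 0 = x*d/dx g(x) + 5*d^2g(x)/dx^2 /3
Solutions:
 g(x) = C1 + C2*erf(sqrt(30)*x/10)


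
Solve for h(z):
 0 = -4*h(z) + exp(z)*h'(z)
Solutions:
 h(z) = C1*exp(-4*exp(-z))


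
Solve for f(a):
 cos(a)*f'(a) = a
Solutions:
 f(a) = C1 + Integral(a/cos(a), a)


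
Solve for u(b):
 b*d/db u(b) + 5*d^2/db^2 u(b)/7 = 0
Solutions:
 u(b) = C1 + C2*erf(sqrt(70)*b/10)


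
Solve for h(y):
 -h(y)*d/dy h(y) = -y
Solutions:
 h(y) = -sqrt(C1 + y^2)
 h(y) = sqrt(C1 + y^2)


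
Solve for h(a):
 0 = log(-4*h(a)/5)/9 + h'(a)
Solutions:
 9*Integral(1/(log(-_y) - log(5) + 2*log(2)), (_y, h(a))) = C1 - a


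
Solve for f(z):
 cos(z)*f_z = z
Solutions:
 f(z) = C1 + Integral(z/cos(z), z)


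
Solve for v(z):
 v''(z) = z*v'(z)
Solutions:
 v(z) = C1 + C2*erfi(sqrt(2)*z/2)


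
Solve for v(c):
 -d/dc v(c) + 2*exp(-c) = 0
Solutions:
 v(c) = C1 - 2*exp(-c)


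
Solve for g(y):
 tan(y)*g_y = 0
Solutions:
 g(y) = C1


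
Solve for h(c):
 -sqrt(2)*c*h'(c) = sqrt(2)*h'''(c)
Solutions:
 h(c) = C1 + Integral(C2*airyai(-c) + C3*airybi(-c), c)


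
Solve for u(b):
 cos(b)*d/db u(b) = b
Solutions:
 u(b) = C1 + Integral(b/cos(b), b)


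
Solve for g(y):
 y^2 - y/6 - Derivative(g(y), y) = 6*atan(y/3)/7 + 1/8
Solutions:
 g(y) = C1 + y^3/3 - y^2/12 - 6*y*atan(y/3)/7 - y/8 + 9*log(y^2 + 9)/7


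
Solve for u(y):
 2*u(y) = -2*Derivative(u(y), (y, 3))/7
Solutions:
 u(y) = C3*exp(-7^(1/3)*y) + (C1*sin(sqrt(3)*7^(1/3)*y/2) + C2*cos(sqrt(3)*7^(1/3)*y/2))*exp(7^(1/3)*y/2)


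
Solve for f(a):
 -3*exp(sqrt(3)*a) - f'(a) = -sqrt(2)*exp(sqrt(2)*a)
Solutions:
 f(a) = C1 + exp(sqrt(2)*a) - sqrt(3)*exp(sqrt(3)*a)


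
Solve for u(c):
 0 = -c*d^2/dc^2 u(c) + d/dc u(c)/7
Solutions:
 u(c) = C1 + C2*c^(8/7)


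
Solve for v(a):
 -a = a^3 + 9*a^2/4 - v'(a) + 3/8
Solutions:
 v(a) = C1 + a^4/4 + 3*a^3/4 + a^2/2 + 3*a/8


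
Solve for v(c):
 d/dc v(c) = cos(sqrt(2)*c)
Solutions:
 v(c) = C1 + sqrt(2)*sin(sqrt(2)*c)/2


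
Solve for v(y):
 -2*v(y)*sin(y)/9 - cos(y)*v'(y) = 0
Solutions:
 v(y) = C1*cos(y)^(2/9)


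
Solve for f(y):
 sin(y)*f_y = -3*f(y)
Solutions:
 f(y) = C1*(cos(y) + 1)^(3/2)/(cos(y) - 1)^(3/2)


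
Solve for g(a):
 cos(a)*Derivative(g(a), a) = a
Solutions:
 g(a) = C1 + Integral(a/cos(a), a)


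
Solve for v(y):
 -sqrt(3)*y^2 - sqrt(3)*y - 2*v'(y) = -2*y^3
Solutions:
 v(y) = C1 + y^4/4 - sqrt(3)*y^3/6 - sqrt(3)*y^2/4


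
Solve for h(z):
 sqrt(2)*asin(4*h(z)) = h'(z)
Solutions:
 Integral(1/asin(4*_y), (_y, h(z))) = C1 + sqrt(2)*z


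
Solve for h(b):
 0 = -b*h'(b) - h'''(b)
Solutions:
 h(b) = C1 + Integral(C2*airyai(-b) + C3*airybi(-b), b)


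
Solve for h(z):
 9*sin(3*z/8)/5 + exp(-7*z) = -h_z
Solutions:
 h(z) = C1 + 24*cos(3*z/8)/5 + exp(-7*z)/7


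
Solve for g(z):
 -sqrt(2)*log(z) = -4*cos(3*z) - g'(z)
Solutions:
 g(z) = C1 + sqrt(2)*z*(log(z) - 1) - 4*sin(3*z)/3


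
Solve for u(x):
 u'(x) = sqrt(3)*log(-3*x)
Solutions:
 u(x) = C1 + sqrt(3)*x*log(-x) + sqrt(3)*x*(-1 + log(3))


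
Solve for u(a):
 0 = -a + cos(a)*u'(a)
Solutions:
 u(a) = C1 + Integral(a/cos(a), a)


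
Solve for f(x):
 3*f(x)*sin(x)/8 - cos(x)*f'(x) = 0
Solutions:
 f(x) = C1/cos(x)^(3/8)


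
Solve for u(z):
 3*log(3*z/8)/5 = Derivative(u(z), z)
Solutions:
 u(z) = C1 + 3*z*log(z)/5 - 9*z*log(2)/5 - 3*z/5 + 3*z*log(3)/5


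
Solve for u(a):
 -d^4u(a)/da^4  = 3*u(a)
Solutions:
 u(a) = (C1*sin(sqrt(2)*3^(1/4)*a/2) + C2*cos(sqrt(2)*3^(1/4)*a/2))*exp(-sqrt(2)*3^(1/4)*a/2) + (C3*sin(sqrt(2)*3^(1/4)*a/2) + C4*cos(sqrt(2)*3^(1/4)*a/2))*exp(sqrt(2)*3^(1/4)*a/2)


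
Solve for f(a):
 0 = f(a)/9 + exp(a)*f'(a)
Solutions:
 f(a) = C1*exp(exp(-a)/9)


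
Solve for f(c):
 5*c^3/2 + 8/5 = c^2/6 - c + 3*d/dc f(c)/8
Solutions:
 f(c) = C1 + 5*c^4/3 - 4*c^3/27 + 4*c^2/3 + 64*c/15


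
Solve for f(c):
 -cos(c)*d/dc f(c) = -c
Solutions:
 f(c) = C1 + Integral(c/cos(c), c)


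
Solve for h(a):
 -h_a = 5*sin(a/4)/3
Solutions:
 h(a) = C1 + 20*cos(a/4)/3


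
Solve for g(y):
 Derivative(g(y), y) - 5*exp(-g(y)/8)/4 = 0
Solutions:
 g(y) = 8*log(C1 + 5*y/32)


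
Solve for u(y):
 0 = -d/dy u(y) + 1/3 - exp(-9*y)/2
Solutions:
 u(y) = C1 + y/3 + exp(-9*y)/18


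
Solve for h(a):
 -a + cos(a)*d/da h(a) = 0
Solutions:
 h(a) = C1 + Integral(a/cos(a), a)


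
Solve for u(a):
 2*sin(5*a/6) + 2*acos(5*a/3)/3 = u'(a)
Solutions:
 u(a) = C1 + 2*a*acos(5*a/3)/3 - 2*sqrt(9 - 25*a^2)/15 - 12*cos(5*a/6)/5


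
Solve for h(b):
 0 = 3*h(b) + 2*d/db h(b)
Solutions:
 h(b) = C1*exp(-3*b/2)


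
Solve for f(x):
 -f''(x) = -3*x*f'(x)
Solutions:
 f(x) = C1 + C2*erfi(sqrt(6)*x/2)


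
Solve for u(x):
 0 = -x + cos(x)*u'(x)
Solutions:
 u(x) = C1 + Integral(x/cos(x), x)


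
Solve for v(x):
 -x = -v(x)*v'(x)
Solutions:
 v(x) = -sqrt(C1 + x^2)
 v(x) = sqrt(C1 + x^2)


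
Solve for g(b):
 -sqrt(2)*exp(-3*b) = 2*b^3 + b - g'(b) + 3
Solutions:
 g(b) = C1 + b^4/2 + b^2/2 + 3*b - sqrt(2)*exp(-3*b)/3


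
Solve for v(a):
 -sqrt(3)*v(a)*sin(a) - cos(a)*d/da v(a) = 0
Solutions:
 v(a) = C1*cos(a)^(sqrt(3))


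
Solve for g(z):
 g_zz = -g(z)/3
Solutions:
 g(z) = C1*sin(sqrt(3)*z/3) + C2*cos(sqrt(3)*z/3)


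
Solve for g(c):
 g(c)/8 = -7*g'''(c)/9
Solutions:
 g(c) = C3*exp(-21^(2/3)*c/14) + (C1*sin(3*3^(1/6)*7^(2/3)*c/28) + C2*cos(3*3^(1/6)*7^(2/3)*c/28))*exp(21^(2/3)*c/28)


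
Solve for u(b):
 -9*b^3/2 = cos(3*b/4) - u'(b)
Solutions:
 u(b) = C1 + 9*b^4/8 + 4*sin(3*b/4)/3


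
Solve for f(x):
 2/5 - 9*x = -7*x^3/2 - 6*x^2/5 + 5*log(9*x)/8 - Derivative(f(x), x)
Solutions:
 f(x) = C1 - 7*x^4/8 - 2*x^3/5 + 9*x^2/2 + 5*x*log(x)/8 - 41*x/40 + 5*x*log(3)/4


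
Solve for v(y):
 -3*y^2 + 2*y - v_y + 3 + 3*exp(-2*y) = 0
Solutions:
 v(y) = C1 - y^3 + y^2 + 3*y - 3*exp(-2*y)/2


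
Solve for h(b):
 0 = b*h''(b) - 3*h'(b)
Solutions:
 h(b) = C1 + C2*b^4


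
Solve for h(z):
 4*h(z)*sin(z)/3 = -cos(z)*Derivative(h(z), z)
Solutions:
 h(z) = C1*cos(z)^(4/3)


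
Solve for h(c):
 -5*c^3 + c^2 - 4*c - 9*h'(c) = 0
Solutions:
 h(c) = C1 - 5*c^4/36 + c^3/27 - 2*c^2/9


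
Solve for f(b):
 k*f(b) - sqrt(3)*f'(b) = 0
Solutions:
 f(b) = C1*exp(sqrt(3)*b*k/3)


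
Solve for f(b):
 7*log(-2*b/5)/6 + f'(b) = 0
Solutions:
 f(b) = C1 - 7*b*log(-b)/6 + 7*b*(-log(2) + 1 + log(5))/6


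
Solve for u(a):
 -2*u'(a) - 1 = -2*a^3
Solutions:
 u(a) = C1 + a^4/4 - a/2


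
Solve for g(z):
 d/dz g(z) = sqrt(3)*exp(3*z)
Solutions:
 g(z) = C1 + sqrt(3)*exp(3*z)/3


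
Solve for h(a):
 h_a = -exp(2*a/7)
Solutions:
 h(a) = C1 - 7*exp(2*a/7)/2


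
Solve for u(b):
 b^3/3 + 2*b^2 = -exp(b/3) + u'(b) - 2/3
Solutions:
 u(b) = C1 + b^4/12 + 2*b^3/3 + 2*b/3 + 3*exp(b/3)


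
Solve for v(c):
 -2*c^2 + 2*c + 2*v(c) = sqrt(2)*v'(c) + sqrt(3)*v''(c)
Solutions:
 v(c) = C1*exp(sqrt(6)*c*(-1 + sqrt(1 + 4*sqrt(3)))/6) + C2*exp(-sqrt(6)*c*(1 + sqrt(1 + 4*sqrt(3)))/6) + c^2 - c + sqrt(2)*c - sqrt(2)/2 + 1 + sqrt(3)


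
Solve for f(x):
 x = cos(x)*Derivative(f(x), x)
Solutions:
 f(x) = C1 + Integral(x/cos(x), x)


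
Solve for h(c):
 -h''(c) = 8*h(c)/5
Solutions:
 h(c) = C1*sin(2*sqrt(10)*c/5) + C2*cos(2*sqrt(10)*c/5)


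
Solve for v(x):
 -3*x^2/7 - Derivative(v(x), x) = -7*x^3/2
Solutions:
 v(x) = C1 + 7*x^4/8 - x^3/7


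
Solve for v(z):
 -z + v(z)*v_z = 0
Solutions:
 v(z) = -sqrt(C1 + z^2)
 v(z) = sqrt(C1 + z^2)


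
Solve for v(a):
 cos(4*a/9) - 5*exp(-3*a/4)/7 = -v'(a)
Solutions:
 v(a) = C1 - 9*sin(4*a/9)/4 - 20*exp(-3*a/4)/21


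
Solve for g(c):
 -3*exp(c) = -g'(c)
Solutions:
 g(c) = C1 + 3*exp(c)


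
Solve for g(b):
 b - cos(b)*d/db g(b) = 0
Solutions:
 g(b) = C1 + Integral(b/cos(b), b)


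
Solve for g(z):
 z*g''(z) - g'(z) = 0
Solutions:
 g(z) = C1 + C2*z^2


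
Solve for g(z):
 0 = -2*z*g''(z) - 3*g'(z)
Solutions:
 g(z) = C1 + C2/sqrt(z)


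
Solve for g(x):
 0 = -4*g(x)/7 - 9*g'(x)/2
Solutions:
 g(x) = C1*exp(-8*x/63)


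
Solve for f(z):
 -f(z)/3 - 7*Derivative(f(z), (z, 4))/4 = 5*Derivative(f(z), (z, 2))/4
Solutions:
 f(z) = (C1*sin(sqrt(2)*21^(3/4)*z*cos(atan(sqrt(111)/15)/2)/21) + C2*cos(sqrt(2)*21^(3/4)*z*cos(atan(sqrt(111)/15)/2)/21))*exp(-sqrt(2)*21^(3/4)*z*sin(atan(sqrt(111)/15)/2)/21) + (C3*sin(sqrt(2)*21^(3/4)*z*cos(atan(sqrt(111)/15)/2)/21) + C4*cos(sqrt(2)*21^(3/4)*z*cos(atan(sqrt(111)/15)/2)/21))*exp(sqrt(2)*21^(3/4)*z*sin(atan(sqrt(111)/15)/2)/21)


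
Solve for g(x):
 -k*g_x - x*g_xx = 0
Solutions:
 g(x) = C1 + x^(1 - re(k))*(C2*sin(log(x)*Abs(im(k))) + C3*cos(log(x)*im(k)))


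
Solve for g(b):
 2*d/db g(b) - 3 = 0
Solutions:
 g(b) = C1 + 3*b/2


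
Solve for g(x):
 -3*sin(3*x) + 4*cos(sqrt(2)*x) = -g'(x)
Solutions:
 g(x) = C1 - 2*sqrt(2)*sin(sqrt(2)*x) - cos(3*x)


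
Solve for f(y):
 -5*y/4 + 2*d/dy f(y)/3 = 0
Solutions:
 f(y) = C1 + 15*y^2/16


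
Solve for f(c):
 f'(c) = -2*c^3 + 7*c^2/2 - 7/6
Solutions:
 f(c) = C1 - c^4/2 + 7*c^3/6 - 7*c/6


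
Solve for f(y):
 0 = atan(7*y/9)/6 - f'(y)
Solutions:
 f(y) = C1 + y*atan(7*y/9)/6 - 3*log(49*y^2 + 81)/28


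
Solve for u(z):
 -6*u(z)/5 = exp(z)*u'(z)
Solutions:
 u(z) = C1*exp(6*exp(-z)/5)


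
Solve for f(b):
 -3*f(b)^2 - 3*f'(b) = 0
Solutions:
 f(b) = 1/(C1 + b)


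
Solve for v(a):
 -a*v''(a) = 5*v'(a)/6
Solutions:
 v(a) = C1 + C2*a^(1/6)


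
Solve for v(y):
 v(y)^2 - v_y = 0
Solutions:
 v(y) = -1/(C1 + y)


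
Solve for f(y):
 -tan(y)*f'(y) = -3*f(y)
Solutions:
 f(y) = C1*sin(y)^3


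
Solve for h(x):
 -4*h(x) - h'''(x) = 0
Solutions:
 h(x) = C3*exp(-2^(2/3)*x) + (C1*sin(2^(2/3)*sqrt(3)*x/2) + C2*cos(2^(2/3)*sqrt(3)*x/2))*exp(2^(2/3)*x/2)


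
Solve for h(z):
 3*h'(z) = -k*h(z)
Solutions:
 h(z) = C1*exp(-k*z/3)


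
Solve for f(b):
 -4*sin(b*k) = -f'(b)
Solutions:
 f(b) = C1 - 4*cos(b*k)/k


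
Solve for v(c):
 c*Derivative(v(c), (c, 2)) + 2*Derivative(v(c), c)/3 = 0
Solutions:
 v(c) = C1 + C2*c^(1/3)


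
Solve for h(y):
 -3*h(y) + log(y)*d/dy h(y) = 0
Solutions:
 h(y) = C1*exp(3*li(y))


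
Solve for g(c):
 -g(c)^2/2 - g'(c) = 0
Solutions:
 g(c) = 2/(C1 + c)


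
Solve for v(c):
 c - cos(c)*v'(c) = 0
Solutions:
 v(c) = C1 + Integral(c/cos(c), c)


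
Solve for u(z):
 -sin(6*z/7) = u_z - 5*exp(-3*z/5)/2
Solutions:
 u(z) = C1 + 7*cos(6*z/7)/6 - 25*exp(-3*z/5)/6


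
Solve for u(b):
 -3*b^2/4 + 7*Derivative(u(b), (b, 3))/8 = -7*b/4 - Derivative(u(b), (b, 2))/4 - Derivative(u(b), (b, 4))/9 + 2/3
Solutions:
 u(b) = C1 + C2*b + C3*exp(3*b*(-21 + sqrt(377))/16) + C4*exp(-3*b*(sqrt(377) + 21)/16) + b^4/4 - 14*b^3/3 + 49*b^2


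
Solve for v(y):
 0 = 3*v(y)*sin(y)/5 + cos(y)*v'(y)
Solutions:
 v(y) = C1*cos(y)^(3/5)


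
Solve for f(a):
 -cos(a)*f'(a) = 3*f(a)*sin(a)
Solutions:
 f(a) = C1*cos(a)^3


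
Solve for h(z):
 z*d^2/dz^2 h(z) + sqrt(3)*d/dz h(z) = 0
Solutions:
 h(z) = C1 + C2*z^(1 - sqrt(3))


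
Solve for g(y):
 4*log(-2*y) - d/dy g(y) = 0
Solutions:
 g(y) = C1 + 4*y*log(-y) + 4*y*(-1 + log(2))


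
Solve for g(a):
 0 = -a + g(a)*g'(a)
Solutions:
 g(a) = -sqrt(C1 + a^2)
 g(a) = sqrt(C1 + a^2)


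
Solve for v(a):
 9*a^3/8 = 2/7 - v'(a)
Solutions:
 v(a) = C1 - 9*a^4/32 + 2*a/7


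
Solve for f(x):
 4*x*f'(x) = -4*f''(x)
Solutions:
 f(x) = C1 + C2*erf(sqrt(2)*x/2)


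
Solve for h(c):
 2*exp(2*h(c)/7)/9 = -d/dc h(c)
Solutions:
 h(c) = 7*log(-sqrt(-1/(C1 - 2*c))) - 7*log(2) + 7*log(3) + 7*log(14)/2
 h(c) = 7*log(-1/(C1 - 2*c))/2 - 7*log(2) + 7*log(3) + 7*log(14)/2


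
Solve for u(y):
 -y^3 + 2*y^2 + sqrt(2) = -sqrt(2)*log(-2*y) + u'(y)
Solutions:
 u(y) = C1 - y^4/4 + 2*y^3/3 + sqrt(2)*y*log(-y) + sqrt(2)*y*log(2)


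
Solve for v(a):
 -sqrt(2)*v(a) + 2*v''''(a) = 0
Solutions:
 v(a) = C1*exp(-2^(7/8)*a/2) + C2*exp(2^(7/8)*a/2) + C3*sin(2^(7/8)*a/2) + C4*cos(2^(7/8)*a/2)


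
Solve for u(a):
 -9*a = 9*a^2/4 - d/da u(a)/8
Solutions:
 u(a) = C1 + 6*a^3 + 36*a^2


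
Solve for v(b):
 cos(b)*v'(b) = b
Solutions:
 v(b) = C1 + Integral(b/cos(b), b)


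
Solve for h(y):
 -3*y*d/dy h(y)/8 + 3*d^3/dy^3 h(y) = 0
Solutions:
 h(y) = C1 + Integral(C2*airyai(y/2) + C3*airybi(y/2), y)


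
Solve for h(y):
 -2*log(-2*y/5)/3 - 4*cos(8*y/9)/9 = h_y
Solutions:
 h(y) = C1 - 2*y*log(-y)/3 - 2*y*log(2)/3 + 2*y/3 + 2*y*log(5)/3 - sin(8*y/9)/2


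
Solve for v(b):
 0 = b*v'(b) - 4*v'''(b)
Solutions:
 v(b) = C1 + Integral(C2*airyai(2^(1/3)*b/2) + C3*airybi(2^(1/3)*b/2), b)


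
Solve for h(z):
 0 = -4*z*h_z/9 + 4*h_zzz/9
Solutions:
 h(z) = C1 + Integral(C2*airyai(z) + C3*airybi(z), z)


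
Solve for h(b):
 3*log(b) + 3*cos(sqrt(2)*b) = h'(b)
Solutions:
 h(b) = C1 + 3*b*log(b) - 3*b + 3*sqrt(2)*sin(sqrt(2)*b)/2


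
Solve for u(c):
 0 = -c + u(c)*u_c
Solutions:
 u(c) = -sqrt(C1 + c^2)
 u(c) = sqrt(C1 + c^2)


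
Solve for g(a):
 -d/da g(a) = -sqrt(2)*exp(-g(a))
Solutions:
 g(a) = log(C1 + sqrt(2)*a)


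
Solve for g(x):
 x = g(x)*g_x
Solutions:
 g(x) = -sqrt(C1 + x^2)
 g(x) = sqrt(C1 + x^2)


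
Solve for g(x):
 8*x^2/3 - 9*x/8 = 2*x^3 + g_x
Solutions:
 g(x) = C1 - x^4/2 + 8*x^3/9 - 9*x^2/16


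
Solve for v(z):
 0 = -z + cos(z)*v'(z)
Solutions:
 v(z) = C1 + Integral(z/cos(z), z)


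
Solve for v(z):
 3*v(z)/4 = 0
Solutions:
 v(z) = 0


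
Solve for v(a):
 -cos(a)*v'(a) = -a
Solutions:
 v(a) = C1 + Integral(a/cos(a), a)


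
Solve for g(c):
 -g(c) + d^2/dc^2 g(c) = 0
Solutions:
 g(c) = C1*exp(-c) + C2*exp(c)


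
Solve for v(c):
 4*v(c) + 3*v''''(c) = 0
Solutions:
 v(c) = (C1*sin(3^(3/4)*c/3) + C2*cos(3^(3/4)*c/3))*exp(-3^(3/4)*c/3) + (C3*sin(3^(3/4)*c/3) + C4*cos(3^(3/4)*c/3))*exp(3^(3/4)*c/3)


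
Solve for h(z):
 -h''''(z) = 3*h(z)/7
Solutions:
 h(z) = (C1*sin(sqrt(2)*3^(1/4)*7^(3/4)*z/14) + C2*cos(sqrt(2)*3^(1/4)*7^(3/4)*z/14))*exp(-sqrt(2)*3^(1/4)*7^(3/4)*z/14) + (C3*sin(sqrt(2)*3^(1/4)*7^(3/4)*z/14) + C4*cos(sqrt(2)*3^(1/4)*7^(3/4)*z/14))*exp(sqrt(2)*3^(1/4)*7^(3/4)*z/14)


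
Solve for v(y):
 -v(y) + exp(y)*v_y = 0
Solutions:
 v(y) = C1*exp(-exp(-y))


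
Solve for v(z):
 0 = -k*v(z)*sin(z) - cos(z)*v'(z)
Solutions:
 v(z) = C1*exp(k*log(cos(z)))


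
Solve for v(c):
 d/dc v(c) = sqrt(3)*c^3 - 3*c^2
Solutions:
 v(c) = C1 + sqrt(3)*c^4/4 - c^3


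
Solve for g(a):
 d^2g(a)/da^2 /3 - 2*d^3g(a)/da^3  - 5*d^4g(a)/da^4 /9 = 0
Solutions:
 g(a) = C1 + C2*a + C3*exp(a*(-9 + 4*sqrt(6))/5) + C4*exp(-a*(9 + 4*sqrt(6))/5)


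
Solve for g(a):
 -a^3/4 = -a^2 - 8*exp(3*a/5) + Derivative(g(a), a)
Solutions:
 g(a) = C1 - a^4/16 + a^3/3 + 40*exp(3*a/5)/3


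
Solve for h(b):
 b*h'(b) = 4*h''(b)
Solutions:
 h(b) = C1 + C2*erfi(sqrt(2)*b/4)


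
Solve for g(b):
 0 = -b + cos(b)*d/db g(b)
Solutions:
 g(b) = C1 + Integral(b/cos(b), b)


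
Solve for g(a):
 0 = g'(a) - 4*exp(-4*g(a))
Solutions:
 g(a) = log(-I*(C1 + 16*a)^(1/4))
 g(a) = log(I*(C1 + 16*a)^(1/4))
 g(a) = log(-(C1 + 16*a)^(1/4))
 g(a) = log(C1 + 16*a)/4


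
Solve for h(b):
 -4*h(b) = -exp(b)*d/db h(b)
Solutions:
 h(b) = C1*exp(-4*exp(-b))


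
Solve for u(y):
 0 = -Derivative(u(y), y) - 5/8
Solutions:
 u(y) = C1 - 5*y/8


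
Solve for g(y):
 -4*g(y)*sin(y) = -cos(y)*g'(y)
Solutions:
 g(y) = C1/cos(y)^4


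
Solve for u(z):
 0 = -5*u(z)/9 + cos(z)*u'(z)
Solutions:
 u(z) = C1*(sin(z) + 1)^(5/18)/(sin(z) - 1)^(5/18)


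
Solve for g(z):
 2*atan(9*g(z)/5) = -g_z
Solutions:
 Integral(1/atan(9*_y/5), (_y, g(z))) = C1 - 2*z


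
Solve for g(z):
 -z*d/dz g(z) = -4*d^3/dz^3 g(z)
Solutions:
 g(z) = C1 + Integral(C2*airyai(2^(1/3)*z/2) + C3*airybi(2^(1/3)*z/2), z)


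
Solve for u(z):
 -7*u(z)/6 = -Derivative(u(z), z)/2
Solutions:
 u(z) = C1*exp(7*z/3)


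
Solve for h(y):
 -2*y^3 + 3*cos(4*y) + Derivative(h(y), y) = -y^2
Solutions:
 h(y) = C1 + y^4/2 - y^3/3 - 3*sin(4*y)/4


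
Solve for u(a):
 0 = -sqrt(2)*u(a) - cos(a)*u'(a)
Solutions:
 u(a) = C1*(sin(a) - 1)^(sqrt(2)/2)/(sin(a) + 1)^(sqrt(2)/2)


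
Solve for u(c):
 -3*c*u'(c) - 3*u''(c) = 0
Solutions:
 u(c) = C1 + C2*erf(sqrt(2)*c/2)


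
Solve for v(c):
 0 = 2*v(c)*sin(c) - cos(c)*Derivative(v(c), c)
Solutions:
 v(c) = C1/cos(c)^2


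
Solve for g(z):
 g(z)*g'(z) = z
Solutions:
 g(z) = -sqrt(C1 + z^2)
 g(z) = sqrt(C1 + z^2)


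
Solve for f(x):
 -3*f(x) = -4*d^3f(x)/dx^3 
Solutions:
 f(x) = C3*exp(6^(1/3)*x/2) + (C1*sin(2^(1/3)*3^(5/6)*x/4) + C2*cos(2^(1/3)*3^(5/6)*x/4))*exp(-6^(1/3)*x/4)


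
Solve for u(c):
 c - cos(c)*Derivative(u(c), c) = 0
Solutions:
 u(c) = C1 + Integral(c/cos(c), c)


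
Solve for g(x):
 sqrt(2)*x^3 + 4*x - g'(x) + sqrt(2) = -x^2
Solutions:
 g(x) = C1 + sqrt(2)*x^4/4 + x^3/3 + 2*x^2 + sqrt(2)*x


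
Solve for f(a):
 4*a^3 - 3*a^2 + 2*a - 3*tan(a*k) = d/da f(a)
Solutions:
 f(a) = C1 + a^4 - a^3 + a^2 - 3*Piecewise((-log(cos(a*k))/k, Ne(k, 0)), (0, True))


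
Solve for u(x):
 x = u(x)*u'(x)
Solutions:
 u(x) = -sqrt(C1 + x^2)
 u(x) = sqrt(C1 + x^2)


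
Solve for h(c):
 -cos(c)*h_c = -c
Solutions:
 h(c) = C1 + Integral(c/cos(c), c)


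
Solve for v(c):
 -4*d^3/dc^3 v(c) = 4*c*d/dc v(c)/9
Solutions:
 v(c) = C1 + Integral(C2*airyai(-3^(1/3)*c/3) + C3*airybi(-3^(1/3)*c/3), c)


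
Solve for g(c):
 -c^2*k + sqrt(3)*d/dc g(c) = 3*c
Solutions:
 g(c) = C1 + sqrt(3)*c^3*k/9 + sqrt(3)*c^2/2


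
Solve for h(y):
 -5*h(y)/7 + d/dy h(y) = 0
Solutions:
 h(y) = C1*exp(5*y/7)


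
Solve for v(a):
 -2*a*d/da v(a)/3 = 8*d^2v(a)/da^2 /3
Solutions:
 v(a) = C1 + C2*erf(sqrt(2)*a/4)


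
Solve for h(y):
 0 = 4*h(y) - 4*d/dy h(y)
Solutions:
 h(y) = C1*exp(y)


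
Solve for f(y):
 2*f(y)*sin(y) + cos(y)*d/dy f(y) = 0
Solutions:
 f(y) = C1*cos(y)^2


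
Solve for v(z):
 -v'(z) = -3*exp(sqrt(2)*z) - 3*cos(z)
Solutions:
 v(z) = C1 + 3*sqrt(2)*exp(sqrt(2)*z)/2 + 3*sin(z)


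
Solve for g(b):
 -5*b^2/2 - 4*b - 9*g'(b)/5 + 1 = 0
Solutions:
 g(b) = C1 - 25*b^3/54 - 10*b^2/9 + 5*b/9


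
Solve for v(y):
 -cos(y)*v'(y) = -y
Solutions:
 v(y) = C1 + Integral(y/cos(y), y)


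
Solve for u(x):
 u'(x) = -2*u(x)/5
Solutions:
 u(x) = C1*exp(-2*x/5)


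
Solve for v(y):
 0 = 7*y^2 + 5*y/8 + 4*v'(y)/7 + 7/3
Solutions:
 v(y) = C1 - 49*y^3/12 - 35*y^2/64 - 49*y/12


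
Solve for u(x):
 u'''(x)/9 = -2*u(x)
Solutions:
 u(x) = C3*exp(x*(-18^(1/3) + 3*2^(1/3)*3^(2/3))/4)*sin(3*2^(1/3)*3^(1/6)*x/2) + C4*exp(x*(-18^(1/3) + 3*2^(1/3)*3^(2/3))/4)*cos(3*2^(1/3)*3^(1/6)*x/2) + C5*exp(-x*(18^(1/3) + 3*2^(1/3)*3^(2/3))/4) + (C1*sin(3*2^(1/3)*3^(1/6)*x/2) + C2*cos(3*2^(1/3)*3^(1/6)*x/2))*exp(18^(1/3)*x/2)
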